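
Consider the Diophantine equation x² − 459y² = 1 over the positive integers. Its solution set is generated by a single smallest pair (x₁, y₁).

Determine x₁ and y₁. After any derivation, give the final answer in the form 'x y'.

√459 = [21; 2,2,1,4,21,4,1,2,2,42, …], period ℓ=10 (even) → k=9
k=0  a_k=21  p_k/q_k = 21/1
k=1  a_k=2  p_k/q_k = 43/2
k=2  a_k=2  p_k/q_k = 107/5
k=3  a_k=1  p_k/q_k = 150/7
k=4  a_k=4  p_k/q_k = 707/33
…
k=6  a_k=4  p_k/q_k = 60695/2833
…
k=8  a_k=2  p_k/q_k = 212079/9899
k=9  a_k=2  p_k/q_k = 499850/23331
(x₁, y₁) = (499850, 23331);  499850² − 459·23331² = 1 ✓

499850 23331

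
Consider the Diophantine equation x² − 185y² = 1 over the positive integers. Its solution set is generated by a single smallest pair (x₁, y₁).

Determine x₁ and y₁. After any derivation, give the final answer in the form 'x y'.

[13; 1,1,1,1,26] for √185; ℓ=5 ⇒ convergent index 9
k=0  a_k=13  p_k/q_k = 13/1
…
k=3  a_k=1  p_k/q_k = 41/3
…
k=5  a_k=26  p_k/q_k = 1809/133
…
k=8  a_k=1  p_k/q_k = 5563/409
k=9  a_k=1  p_k/q_k = 9249/680
(x₁, y₁) = (9249, 680);  9249² − 185·680² = 1 ✓

9249 680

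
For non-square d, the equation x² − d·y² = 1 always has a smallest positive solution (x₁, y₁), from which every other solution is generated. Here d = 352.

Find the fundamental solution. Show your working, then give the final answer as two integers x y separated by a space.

d=352: √d = [18; 1,3,5,9,5,3,1,36] (ℓ=8, even), read p_7/q_7
step 0: (18, 1)  from 18·(1,0) + (0,1)
…
step 6: (59118, 3151)  from 3·(18499,986) + (3621,193)
step 7: (77617, 4137)  from 1·(59118,3151) + (18499,986)
→ (77617, 4137).  Check: 77617²=6024398689, 352·4137²=6024398688, difference 1.

77617 4137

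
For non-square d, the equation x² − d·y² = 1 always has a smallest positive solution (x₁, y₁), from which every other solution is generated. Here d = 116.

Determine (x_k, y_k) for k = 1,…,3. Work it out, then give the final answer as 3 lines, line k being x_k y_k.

9801 910
192119201 17837820
3765920568201 349656946730

√116 → a₀=10, period (1,3,2,1,4,1,2,3,1,20); ℓ=10 even so k=9
a_0=10:  p_0=10·1+0=10,  q_0=10·0+1=1
a_1=1:  p_1=1·10+1=11,  q_1=1·1+0=1
a_2=3:  p_2=3·11+10=43,  q_2=3·1+1=4
…
a_4=1:  p_4=1·97+43=140,  q_4=1·9+4=13
a_5=4:  p_5=4·140+97=657,  q_5=4·13+9=61
a_6=1:  p_6=1·657+140=797,  q_6=1·61+13=74
a_7=2:  p_7=2·797+657=2251,  q_7=2·74+61=209
a_8=3:  p_8=3·2251+797=7550,  q_8=3·209+74=701
a_9=1:  p_9=1·7550+2251=9801,  q_9=1·701+209=910
fundamental: x₁=9801, y₁=910  (since 96059601 − 116·828100 = 1)
n=2: (9801,910)∘(9801,910) = (9801·9801+116·910·910, 9801·910+910·9801) = (192119201,17837820)
n=3: (192119201,17837820)∘(9801,910) = (9801·192119201+116·910·17837820, 9801·17837820+910·192119201) = (3765920568201,349656946730)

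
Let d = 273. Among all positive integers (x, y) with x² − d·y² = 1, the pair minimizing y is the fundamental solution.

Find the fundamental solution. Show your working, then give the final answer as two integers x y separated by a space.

d=273: √d = [16; 1,1,10,1,1,32] (ℓ=6, even), read p_5/q_5
a_0=16:  p_0=16·1+0=16,  q_0=16·0+1=1
a_1=1:  p_1=1·16+1=17,  q_1=1·1+0=1
…
a_4=1:  p_4=1·347+33=380,  q_4=1·21+2=23
a_5=1:  p_5=1·380+347=727,  q_5=1·23+21=44
(x₁, y₁) = (727, 44);  727² − 273·44² = 1 ✓

727 44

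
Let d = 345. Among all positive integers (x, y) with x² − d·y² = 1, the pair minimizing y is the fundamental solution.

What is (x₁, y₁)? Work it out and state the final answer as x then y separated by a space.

√345 → a₀=18, period (1,1,2,1,6,1,2,1,1,36); ℓ=10 even so k=9
step 0: (18, 1)  from 18·(1,0) + (0,1)
step 1: (19, 1)  from 1·(18,1) + (1,0)
step 2: (37, 2)  from 1·(19,1) + (18,1)
step 3: (93, 5)  from 2·(37,2) + (19,1)
…
step 5: (873, 47)  from 6·(130,7) + (93,5)
step 6: (1003, 54)  from 1·(873,47) + (130,7)
…
step 8: (3882, 209)  from 1·(2879,155) + (1003,54)
step 9: (6761, 364)  from 1·(3882,209) + (2879,155)
fundamental: x₁=6761, y₁=364  (since 45711121 − 345·132496 = 1)

6761 364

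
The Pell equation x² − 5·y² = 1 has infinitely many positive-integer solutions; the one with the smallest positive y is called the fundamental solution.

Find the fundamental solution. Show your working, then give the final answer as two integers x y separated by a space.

√5 = [2; 4, …], period ℓ=1 (odd) → k=1
step 0: (2, 1)  from 2·(1,0) + (0,1)
step 1: (9, 4)  from 4·(2,1) + (1,0)
(x₁, y₁) = (9, 4);  9² − 5·4² = 1 ✓

9 4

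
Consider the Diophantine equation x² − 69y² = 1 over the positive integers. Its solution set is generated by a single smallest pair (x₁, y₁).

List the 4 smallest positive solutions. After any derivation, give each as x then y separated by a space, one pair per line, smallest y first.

√69 = [8; 3,3,1,4,1,3,3,16, …], period ℓ=8 (even) → k=7
a_0=8:  p_0=8·1+0=8,  q_0=8·0+1=1
…
a_2=3:  p_2=3·25+8=83,  q_2=3·3+1=10
a_3=1:  p_3=1·83+25=108,  q_3=1·10+3=13
a_4=4:  p_4=4·108+83=515,  q_4=4·13+10=62
a_5=1:  p_5=1·515+108=623,  q_5=1·62+13=75
a_6=3:  p_6=3·623+515=2384,  q_6=3·75+62=287
a_7=3:  p_7=3·2384+623=7775,  q_7=3·287+75=936
fundamental: x₁=7775, y₁=936  (since 60450625 − 69·876096 = 1)
k=2:  x_2 = 7775·7775+69·936·936 = 120901249,  y_2 = 7775·936+936·7775 = 14554800
k=3:  x_3 = 7775·120901249+69·936·14554800 = 1880014414175,  y_3 = 7775·14554800+936·120901249 = 226327139064
k=4:  x_4 = 7775·1880014414175+69·936·226327139064 = 29234224019520001,  y_4 = 7775·226327139064+936·1880014414175 = 3519386997890400

7775 936
120901249 14554800
1880014414175 226327139064
29234224019520001 3519386997890400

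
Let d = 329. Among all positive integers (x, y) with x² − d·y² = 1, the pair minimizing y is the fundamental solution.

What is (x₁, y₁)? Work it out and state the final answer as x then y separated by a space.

2376415 131016

√329 → a₀=18, period (7,4,2,1,1,4,1,1,2,4,7,36); ℓ=12 even so k=11
step 0: (18, 1)  from 18·(1,0) + (0,1)
step 1: (127, 7)  from 7·(18,1) + (1,0)
step 2: (526, 29)  from 4·(127,7) + (18,1)
…
step 4: (1705, 94)  from 1·(1179,65) + (526,29)
step 5: (2884, 159)  from 1·(1705,94) + (1179,65)
step 6: (13241, 730)  from 4·(2884,159) + (1705,94)
step 7: (16125, 889)  from 1·(13241,730) + (2884,159)
step 8: (29366, 1619)  from 1·(16125,889) + (13241,730)
step 9: (74857, 4127)  from 2·(29366,1619) + (16125,889)
step 10: (328794, 18127)  from 4·(74857,4127) + (29366,1619)
step 11: (2376415, 131016)  from 7·(328794,18127) + (74857,4127)
fundamental: x₁=2376415, y₁=131016  (since 5647348252225 − 329·17165192256 = 1)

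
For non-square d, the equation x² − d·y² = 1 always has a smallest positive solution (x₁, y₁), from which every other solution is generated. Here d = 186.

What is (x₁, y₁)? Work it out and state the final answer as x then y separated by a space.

√186 → a₀=13, period (1,1,1,3,4,3,1,1,1,26); ℓ=10 even so k=9
step 0: (13, 1)  from 13·(1,0) + (0,1)
…
step 7: (2714, 199)  from 1·(2073,152) + (641,47)
step 8: (4787, 351)  from 1·(2714,199) + (2073,152)
step 9: (7501, 550)  from 1·(4787,351) + (2714,199)
fundamental: x₁=7501, y₁=550  (since 56265001 − 186·302500 = 1)

7501 550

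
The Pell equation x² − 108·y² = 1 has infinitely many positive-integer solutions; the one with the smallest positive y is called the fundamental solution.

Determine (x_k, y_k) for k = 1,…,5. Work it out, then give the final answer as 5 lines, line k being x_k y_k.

1351 130
3650401 351260
9863382151 949104390
26650854921601 2564479710520
72010600134783751 6929223228720650

√108 = [10; 2,1,1,4,1,1,2,20, …], period ℓ=8 (even) → k=7
a_0=10:  p_0=10·1+0=10,  q_0=10·0+1=1
…
a_3=1:  p_3=1·31+21=52,  q_3=1·3+2=5
a_4=4:  p_4=4·52+31=239,  q_4=4·5+3=23
…
a_6=1:  p_6=1·291+239=530,  q_6=1·28+23=51
a_7=2:  p_7=2·530+291=1351,  q_7=2·51+28=130
fundamental: x₁=1351, y₁=130  (since 1825201 − 108·16900 = 1)
k=2:  x_2 = 1351·1351+108·130·130 = 3650401,  y_2 = 1351·130+130·1351 = 351260
k=3:  x_3 = 1351·3650401+108·130·351260 = 9863382151,  y_3 = 1351·351260+130·3650401 = 949104390
k=4:  x_4 = 1351·9863382151+108·130·949104390 = 26650854921601,  y_4 = 1351·949104390+130·9863382151 = 2564479710520
k=5:  x_5 = 1351·26650854921601+108·130·2564479710520 = 72010600134783751,  y_5 = 1351·2564479710520+130·26650854921601 = 6929223228720650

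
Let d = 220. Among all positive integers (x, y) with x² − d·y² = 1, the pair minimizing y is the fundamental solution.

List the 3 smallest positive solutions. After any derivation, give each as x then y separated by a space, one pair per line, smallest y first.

√220 = [14; 1,4,1,28, …], period ℓ=4 (even) → k=3
a_0=14:  p_0=14·1+0=14,  q_0=14·0+1=1
a_1=1:  p_1=1·14+1=15,  q_1=1·1+0=1
a_2=4:  p_2=4·15+14=74,  q_2=4·1+1=5
a_3=1:  p_3=1·74+15=89,  q_3=1·5+1=6
fundamental: x₁=89, y₁=6  (since 7921 − 220·36 = 1)
n=2: (89,6)∘(89,6) = (89·89+220·6·6, 89·6+6·89) = (15841,1068)
n=3: (15841,1068)∘(89,6) = (89·15841+220·6·1068, 89·1068+6·15841) = (2819609,190098)

89 6
15841 1068
2819609 190098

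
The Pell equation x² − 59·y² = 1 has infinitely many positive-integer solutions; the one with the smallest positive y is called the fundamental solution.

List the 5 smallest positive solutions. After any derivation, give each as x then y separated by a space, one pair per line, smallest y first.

530 69
561799 73140
595506410 77528331
631236232801 82179957720
669109811262650 87110677654869

√59 = [7; 1,2,7,2,1,14, …], period ℓ=6 (even) → k=5
i=0: a=7 ⇒ p=7, q=1
i=1: a=1 ⇒ p=8, q=1
…
i=4: a=2 ⇒ p=361, q=47
i=5: a=1 ⇒ p=530, q=69
→ (530, 69).  Check: 530²=280900, 59·69²=280899, difference 1.
k=2:  x_2 = 530·530+59·69·69 = 561799,  y_2 = 530·69+69·530 = 73140
k=3:  x_3 = 530·561799+59·69·73140 = 595506410,  y_3 = 530·73140+69·561799 = 77528331
k=4:  x_4 = 530·595506410+59·69·77528331 = 631236232801,  y_4 = 530·77528331+69·595506410 = 82179957720
k=5:  x_5 = 530·631236232801+59·69·82179957720 = 669109811262650,  y_5 = 530·82179957720+69·631236232801 = 87110677654869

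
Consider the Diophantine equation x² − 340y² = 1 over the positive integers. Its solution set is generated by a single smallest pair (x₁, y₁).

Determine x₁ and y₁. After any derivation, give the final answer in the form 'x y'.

[18; 2,3,1,1,1,…,3,2,36] for √340; ℓ=14 ⇒ convergent index 13
k=0  a_k=18  p_k/q_k = 18/1
…
k=7  a_k=8  p_k/q_k = 6509/353
k=8  a_k=1  p_k/q_k = 7265/394
…
k=11  a_k=1  p_k/q_k = 34813/1888
k=12  a_k=3  p_k/q_k = 125478/6805
k=13  a_k=2  p_k/q_k = 285769/15498
(x₁, y₁) = (285769, 15498);  285769² − 340·15498² = 1 ✓

285769 15498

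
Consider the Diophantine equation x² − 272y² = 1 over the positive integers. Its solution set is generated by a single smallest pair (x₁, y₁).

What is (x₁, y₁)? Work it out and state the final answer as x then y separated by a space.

√272 = [16; 2,32, …], period ℓ=2 (even) → k=1
step 0: (16, 1)  from 16·(1,0) + (0,1)
step 1: (33, 2)  from 2·(16,1) + (1,0)
(x₁, y₁) = (33, 2);  33² − 272·2² = 1 ✓

33 2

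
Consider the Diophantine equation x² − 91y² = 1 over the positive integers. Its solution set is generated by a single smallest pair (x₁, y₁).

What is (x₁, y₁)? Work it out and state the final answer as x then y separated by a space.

1574 165

√91 = [9; 1,1,5,1,5,1,1,18, …], period ℓ=8 (even) → k=7
step 0: (9, 1)  from 9·(1,0) + (0,1)
step 1: (10, 1)  from 1·(9,1) + (1,0)
step 2: (19, 2)  from 1·(10,1) + (9,1)
…
step 5: (725, 76)  from 5·(124,13) + (105,11)
step 6: (849, 89)  from 1·(725,76) + (124,13)
step 7: (1574, 165)  from 1·(849,89) + (725,76)
→ (1574, 165).  Check: 1574²=2477476, 91·165²=2477475, difference 1.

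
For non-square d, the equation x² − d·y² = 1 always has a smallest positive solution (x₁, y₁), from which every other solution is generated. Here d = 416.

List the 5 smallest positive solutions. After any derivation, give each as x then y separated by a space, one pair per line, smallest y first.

[20; 2,1,1,9,1,1,2,40] for √416; ℓ=8 ⇒ convergent index 7
k=0  a_k=20  p_k/q_k = 20/1
…
k=3  a_k=1  p_k/q_k = 102/5
…
k=6  a_k=1  p_k/q_k = 2060/101
k=7  a_k=2  p_k/q_k = 5201/255
(x₁, y₁) = (5201, 255);  5201² − 416·255² = 1 ✓
(x_2, y_2) = (5201·5201 + 416·255·255, 5201·255 + 255·5201) = (54100801, 2652510)
(x_3, y_3) = (5201·54100801 + 416·255·2652510, 5201·2652510 + 255·54100801) = (562756526801, 27591408765)
(x_4, y_4) = (5201·562756526801 + 416·255·27591408765, 5201·27591408765 + 255·562756526801) = (5853793337683201, 287005831321020)
(x_5, y_5) = (5201·5853793337683201 + 416·255·287005831321020, 5201·287005831321020 + 255·5853793337683201) = (60891157735824130001, 2985434629809841275)

5201 255
54100801 2652510
562756526801 27591408765
5853793337683201 287005831321020
60891157735824130001 2985434629809841275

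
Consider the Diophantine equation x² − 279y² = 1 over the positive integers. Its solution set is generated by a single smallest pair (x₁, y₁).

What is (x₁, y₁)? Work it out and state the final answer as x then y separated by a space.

1520 91

√279 = [16; 1,2,2,1,2,2,1,32, …], period ℓ=8 (even) → k=7
step 0: (16, 1)  from 16·(1,0) + (0,1)
…
step 6: (1069, 64)  from 2·(451,27) + (167,10)
step 7: (1520, 91)  from 1·(1069,64) + (451,27)
fundamental: x₁=1520, y₁=91  (since 2310400 − 279·8281 = 1)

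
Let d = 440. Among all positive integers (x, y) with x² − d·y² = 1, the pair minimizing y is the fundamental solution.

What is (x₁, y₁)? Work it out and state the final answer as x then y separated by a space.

21 1

d=440: √d = [20; 1,40] (ℓ=2, even), read p_1/q_1
i=0: a=20 ⇒ p=20, q=1
i=1: a=1 ⇒ p=21, q=1
(x₁, y₁) = (21, 1);  21² − 440·1² = 1 ✓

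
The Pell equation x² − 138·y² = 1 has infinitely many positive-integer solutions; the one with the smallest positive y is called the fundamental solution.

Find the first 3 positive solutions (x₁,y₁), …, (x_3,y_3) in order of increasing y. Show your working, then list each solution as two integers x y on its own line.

47 4
4417 376
415151 35340

√138 → a₀=11, period (1,2,1,22); ℓ=4 even so k=3
i=0: a=11 ⇒ p=11, q=1
…
i=2: a=2 ⇒ p=35, q=3
i=3: a=1 ⇒ p=47, q=4
(x₁, y₁) = (47, 4);  47² − 138·4² = 1 ✓
n=2: (47,4)∘(47,4) = (47·47+138·4·4, 47·4+4·47) = (4417,376)
n=3: (4417,376)∘(47,4) = (47·4417+138·4·376, 47·376+4·4417) = (415151,35340)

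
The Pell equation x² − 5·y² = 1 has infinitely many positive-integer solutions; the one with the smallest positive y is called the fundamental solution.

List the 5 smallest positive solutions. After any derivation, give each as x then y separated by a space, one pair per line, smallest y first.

d=5: √d = [2; 4] (ℓ=1, odd), read p_1/q_1
a_0=2:  p_0=2·1+0=2,  q_0=2·0+1=1
a_1=4:  p_1=4·2+1=9,  q_1=4·1+0=4
fundamental: x₁=9, y₁=4  (since 81 − 5·16 = 1)
(x_2, y_2) = (9·9 + 5·4·4, 9·4 + 4·9) = (161, 72)
(x_3, y_3) = (9·161 + 5·4·72, 9·72 + 4·161) = (2889, 1292)
(x_4, y_4) = (9·2889 + 5·4·1292, 9·1292 + 4·2889) = (51841, 23184)
(x_5, y_5) = (9·51841 + 5·4·23184, 9·23184 + 4·51841) = (930249, 416020)

9 4
161 72
2889 1292
51841 23184
930249 416020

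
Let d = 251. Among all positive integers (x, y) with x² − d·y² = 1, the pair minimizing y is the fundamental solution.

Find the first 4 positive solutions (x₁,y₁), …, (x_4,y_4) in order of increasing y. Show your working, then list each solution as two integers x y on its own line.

3674890 231957
27009633024199 1704832919460
198514860608593651330 12530146894788486843
1459040552203802437039183201 92093823044376819996025080

√251 = [15; 1,5,2,1,2,…,5,1,30, …], period ℓ=14 (even) → k=13
i=0: a=15 ⇒ p=15, q=1
i=1: a=1 ⇒ p=16, q=1
…
i=5: a=2 ⇒ p=808, q=51
i=6: a=2 ⇒ p=1917, q=121
…
i=9: a=2 ⇒ p=151649, q=9572
i=10: a=1 ⇒ p=212692, q=13425
i=11: a=2 ⇒ p=577033, q=36422
i=12: a=5 ⇒ p=3097857, q=195535
i=13: a=1 ⇒ p=3674890, q=231957
(x₁, y₁) = (3674890, 231957);  3674890² − 251·231957² = 1 ✓
(x_2, y_2) = (3674890·3674890 + 251·231957·231957, 3674890·231957 + 231957·3674890) = (27009633024199, 1704832919460)
(x_3, y_3) = (3674890·27009633024199 + 251·231957·1704832919460, 3674890·1704832919460 + 231957·27009633024199) = (198514860608593651330, 12530146894788486843)
(x_4, y_4) = (3674890·198514860608593651330 + 251·231957·12530146894788486843, 3674890·12530146894788486843 + 231957·198514860608593651330) = (1459040552203802437039183201, 92093823044376819996025080)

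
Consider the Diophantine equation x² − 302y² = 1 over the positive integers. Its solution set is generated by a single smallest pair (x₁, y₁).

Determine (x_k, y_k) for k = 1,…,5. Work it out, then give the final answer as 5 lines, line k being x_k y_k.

[17; 2,1,1,1,4,…,1,2,34] for √302; ℓ=16 ⇒ convergent index 15
k=0  a_k=17  p_k/q_k = 17/1
k=1  a_k=2  p_k/q_k = 35/2
k=2  a_k=1  p_k/q_k = 52/3
k=3  a_k=1  p_k/q_k = 87/5
…
k=6  a_k=2  p_k/q_k = 1425/82
k=7  a_k=1  p_k/q_k = 2068/119
k=8  a_k=16  p_k/q_k = 34513/1986
…
k=10  a_k=2  p_k/q_k = 107675/6196
k=11  a_k=4  p_k/q_k = 467281/26889
k=12  a_k=1  p_k/q_k = 574956/33085
k=13  a_k=1  p_k/q_k = 1042237/59974
k=14  a_k=1  p_k/q_k = 1617193/93059
k=15  a_k=2  p_k/q_k = 4276623/246092
→ (4276623, 246092).  Check: 4276623²=18289504284129, 302·246092²=18289504284128, difference 1.
(4276623+246092√302)^2 = 36579008568257 + 2104885414632√302
(4276623+246092√302)^3 = 312869258720405635599 + 18003602753159249380√302
(4276623+246092√302)^4 = 2676047735673238042056036097 + 153989243234046232237072848√302
(4276623+246092√302)^5 = 22888894590955867721004902116885263 + 1317107878734614996094061229615228√302

4276623 246092
36579008568257 2104885414632
312869258720405635599 18003602753159249380
2676047735673238042056036097 153989243234046232237072848
22888894590955867721004902116885263 1317107878734614996094061229615228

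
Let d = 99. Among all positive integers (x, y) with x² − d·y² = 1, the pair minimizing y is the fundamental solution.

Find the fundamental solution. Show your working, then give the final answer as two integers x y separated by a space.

d=99: √d = [9; 1,18] (ℓ=2, even), read p_1/q_1
a_0=9:  p_0=9·1+0=9,  q_0=9·0+1=1
a_1=1:  p_1=1·9+1=10,  q_1=1·1+0=1
(x₁, y₁) = (10, 1);  10² − 99·1² = 1 ✓

10 1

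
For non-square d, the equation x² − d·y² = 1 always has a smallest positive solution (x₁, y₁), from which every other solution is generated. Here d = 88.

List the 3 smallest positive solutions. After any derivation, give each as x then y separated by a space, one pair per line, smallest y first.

197 21
77617 8274
30580901 3259935

[9; 2,1,1,1,2,18] for √88; ℓ=6 ⇒ convergent index 5
i=0: a=9 ⇒ p=9, q=1
…
i=2: a=1 ⇒ p=28, q=3
i=3: a=1 ⇒ p=47, q=5
i=4: a=1 ⇒ p=75, q=8
i=5: a=2 ⇒ p=197, q=21
(x₁, y₁) = (197, 21);  197² − 88·21² = 1 ✓
(x_2, y_2) = (197·197 + 88·21·21, 197·21 + 21·197) = (77617, 8274)
(x_3, y_3) = (197·77617 + 88·21·8274, 197·8274 + 21·77617) = (30580901, 3259935)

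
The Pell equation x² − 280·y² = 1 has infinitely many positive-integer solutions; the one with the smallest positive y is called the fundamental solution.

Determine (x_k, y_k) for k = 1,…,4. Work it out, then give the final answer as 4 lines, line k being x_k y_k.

√280 = [16; 1,2,1,2,1,32, …], period ℓ=6 (even) → k=5
step 0: (16, 1)  from 16·(1,0) + (0,1)
…
step 4: (184, 11)  from 2·(67,4) + (50,3)
step 5: (251, 15)  from 1·(184,11) + (67,4)
→ (251, 15).  Check: 251²=63001, 280·15²=63000, difference 1.
(x_2, y_2) = (251·251 + 280·15·15, 251·15 + 15·251) = (126001, 7530)
(x_3, y_3) = (251·126001 + 280·15·7530, 251·7530 + 15·126001) = (63252251, 3780045)
(x_4, y_4) = (251·63252251 + 280·15·3780045, 251·3780045 + 15·63252251) = (31752504001, 1897575060)

251 15
126001 7530
63252251 3780045
31752504001 1897575060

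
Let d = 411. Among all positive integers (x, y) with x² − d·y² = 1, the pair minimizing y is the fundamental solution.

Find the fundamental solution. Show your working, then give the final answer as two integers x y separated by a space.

d=411: √d = [20; 3,1,1,1,19,1,1,1,3,40] (ℓ=10, even), read p_9/q_9
i=0: a=20 ⇒ p=20, q=1
i=1: a=3 ⇒ p=61, q=3
…
i=3: a=1 ⇒ p=142, q=7
…
i=6: a=1 ⇒ p=4602, q=227
i=7: a=1 ⇒ p=8981, q=443
i=8: a=1 ⇒ p=13583, q=670
i=9: a=3 ⇒ p=49730, q=2453
fundamental: x₁=49730, y₁=2453  (since 2473072900 − 411·6017209 = 1)

49730 2453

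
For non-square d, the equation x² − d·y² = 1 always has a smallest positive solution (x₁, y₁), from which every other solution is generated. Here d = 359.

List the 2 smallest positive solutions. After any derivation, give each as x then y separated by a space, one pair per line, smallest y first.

360 19
259199 13680

[18; 1,17,1,36] for √359; ℓ=4 ⇒ convergent index 3
k=0  a_k=18  p_k/q_k = 18/1
…
k=2  a_k=17  p_k/q_k = 341/18
k=3  a_k=1  p_k/q_k = 360/19
(x₁, y₁) = (360, 19);  360² − 359·19² = 1 ✓
n=2: (360,19)∘(360,19) = (360·360+359·19·19, 360·19+19·360) = (259199,13680)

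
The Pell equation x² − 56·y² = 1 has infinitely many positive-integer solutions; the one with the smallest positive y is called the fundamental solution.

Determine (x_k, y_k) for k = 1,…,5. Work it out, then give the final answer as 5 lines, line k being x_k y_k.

15 2
449 60
13455 1798
403201 53880
12082575 1614602

[7; 2,14] for √56; ℓ=2 ⇒ convergent index 1
k=0  a_k=7  p_k/q_k = 7/1
k=1  a_k=2  p_k/q_k = 15/2
(x₁, y₁) = (15, 2);  15² − 56·2² = 1 ✓
(15+2√56)^2 = 449 + 60√56
(15+2√56)^3 = 13455 + 1798√56
(15+2√56)^4 = 403201 + 53880√56
(15+2√56)^5 = 12082575 + 1614602√56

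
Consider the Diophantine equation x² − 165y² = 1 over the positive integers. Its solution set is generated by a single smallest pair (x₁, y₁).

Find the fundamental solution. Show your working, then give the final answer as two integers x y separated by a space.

d=165: √d = [12; 1,5,2,5,1,24] (ℓ=6, even), read p_5/q_5
a_0=12:  p_0=12·1+0=12,  q_0=12·0+1=1
…
a_4=5:  p_4=5·167+77=912,  q_4=5·13+6=71
a_5=1:  p_5=1·912+167=1079,  q_5=1·71+13=84
fundamental: x₁=1079, y₁=84  (since 1164241 − 165·7056 = 1)

1079 84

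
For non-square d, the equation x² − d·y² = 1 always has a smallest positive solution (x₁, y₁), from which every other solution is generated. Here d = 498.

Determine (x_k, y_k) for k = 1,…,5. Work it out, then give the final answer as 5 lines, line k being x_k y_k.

d=498: √d = [22; 3,6,22,6,3,44] (ℓ=6, even), read p_5/q_5
k=0  a_k=22  p_k/q_k = 22/1
…
k=2  a_k=6  p_k/q_k = 424/19
…
k=4  a_k=6  p_k/q_k = 56794/2545
k=5  a_k=3  p_k/q_k = 179777/8056
fundamental: x₁=179777, y₁=8056  (since 32319769729 − 498·64899136 = 1)
k=2:  x_2 = 179777·179777+498·8056·8056 = 64639539457,  y_2 = 179777·8056+8056·179777 = 2896567024
k=3:  x_3 = 179777·64639539457+498·8056·2896567024 = 23241404969742401,  y_3 = 179777·2896567024+8056·64639539457 = 1041472259739240
k=4:  x_4 = 179777·23241404969742401+498·8056·1041472259739240 = 8356540122426119709697,  y_4 = 179777·1041472259739240+8056·23241404969742401 = 374465516875386131936
k=5:  x_5 = 179777·8356540122426119709697+498·8056·374465516875386131936 = 3004627427155559641130652737,  y_5 = 179777·374465516875386131936+8056·8356540122426119709697 = 134640574453571113022377304

179777 8056
64639539457 2896567024
23241404969742401 1041472259739240
8356540122426119709697 374465516875386131936
3004627427155559641130652737 134640574453571113022377304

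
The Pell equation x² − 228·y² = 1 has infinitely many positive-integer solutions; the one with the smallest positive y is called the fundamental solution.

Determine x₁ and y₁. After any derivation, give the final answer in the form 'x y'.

151 10

d=228: √d = [15; 10,30] (ℓ=2, even), read p_1/q_1
k=0  a_k=15  p_k/q_k = 15/1
k=1  a_k=10  p_k/q_k = 151/10
(x₁, y₁) = (151, 10);  151² − 228·10² = 1 ✓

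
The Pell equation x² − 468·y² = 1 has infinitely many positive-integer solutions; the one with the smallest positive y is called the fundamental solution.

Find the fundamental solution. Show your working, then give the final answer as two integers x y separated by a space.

√468 = [21; 1,1,1,2,1,1,1,42, …], period ℓ=8 (even) → k=7
step 0: (21, 1)  from 21·(1,0) + (0,1)
…
step 5: (238, 11)  from 1·(173,8) + (65,3)
step 6: (411, 19)  from 1·(238,11) + (173,8)
step 7: (649, 30)  from 1·(411,19) + (238,11)
(x₁, y₁) = (649, 30);  649² − 468·30² = 1 ✓

649 30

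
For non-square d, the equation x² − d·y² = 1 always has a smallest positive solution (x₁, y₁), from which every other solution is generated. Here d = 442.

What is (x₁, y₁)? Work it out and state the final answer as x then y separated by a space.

√442 → a₀=21, period (42); ℓ=1 odd so k=1
a_0=21:  p_0=21·1+0=21,  q_0=21·0+1=1
a_1=42:  p_1=42·21+1=883,  q_1=42·1+0=42
→ (883, 42).  Check: 883²=779689, 442·42²=779688, difference 1.

883 42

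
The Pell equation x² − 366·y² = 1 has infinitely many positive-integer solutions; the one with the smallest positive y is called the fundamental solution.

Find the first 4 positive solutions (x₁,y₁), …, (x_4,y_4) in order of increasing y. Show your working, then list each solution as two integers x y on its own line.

907925 47458
1648655611249 86176609300
2993711291685588725 156483795997357542
5436130649005627630680001 284151100961715516031400

√366 = [19; 7,1,1,1,2,12,2,1,1,1,7,38, …], period ℓ=12 (even) → k=11
k=0  a_k=19  p_k/q_k = 19/1
k=1  a_k=7  p_k/q_k = 134/7
k=2  a_k=1  p_k/q_k = 153/8
…
k=4  a_k=1  p_k/q_k = 440/23
k=5  a_k=2  p_k/q_k = 1167/61
k=6  a_k=12  p_k/q_k = 14444/755
k=7  a_k=2  p_k/q_k = 30055/1571
k=8  a_k=1  p_k/q_k = 44499/2326
k=9  a_k=1  p_k/q_k = 74554/3897
k=10  a_k=1  p_k/q_k = 119053/6223
k=11  a_k=7  p_k/q_k = 907925/47458
→ (907925, 47458).  Check: 907925²=824327805625, 366·47458²=824327805624, difference 1.
k=2:  x_2 = 907925·907925+366·47458·47458 = 1648655611249,  y_2 = 907925·47458+47458·907925 = 86176609300
k=3:  x_3 = 907925·1648655611249+366·47458·86176609300 = 2993711291685588725,  y_3 = 907925·86176609300+47458·1648655611249 = 156483795997357542
k=4:  x_4 = 907925·2993711291685588725+366·47458·156483795997357542 = 5436130649005627630680001,  y_4 = 907925·156483795997357542+47458·2993711291685588725 = 284151100961715516031400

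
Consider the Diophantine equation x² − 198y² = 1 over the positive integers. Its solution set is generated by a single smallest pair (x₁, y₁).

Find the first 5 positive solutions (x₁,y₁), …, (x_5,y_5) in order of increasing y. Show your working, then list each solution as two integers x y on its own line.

[14; 14,28] for √198; ℓ=2 ⇒ convergent index 1
a_0=14:  p_0=14·1+0=14,  q_0=14·0+1=1
a_1=14:  p_1=14·14+1=197,  q_1=14·1+0=14
fundamental: x₁=197, y₁=14  (since 38809 − 198·196 = 1)
(x_2, y_2) = (197·197 + 198·14·14, 197·14 + 14·197) = (77617, 5516)
(x_3, y_3) = (197·77617 + 198·14·5516, 197·5516 + 14·77617) = (30580901, 2173290)
(x_4, y_4) = (197·30580901 + 198·14·2173290, 197·2173290 + 14·30580901) = (12048797377, 856270744)
(x_5, y_5) = (197·12048797377 + 198·14·856270744, 197·856270744 + 14·12048797377) = (4747195585637, 337368499846)

197 14
77617 5516
30580901 2173290
12048797377 856270744
4747195585637 337368499846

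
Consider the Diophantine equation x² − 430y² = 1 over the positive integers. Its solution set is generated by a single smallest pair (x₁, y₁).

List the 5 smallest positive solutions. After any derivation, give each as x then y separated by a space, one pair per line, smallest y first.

2862251 138030
16384961574001 790153011060
93795745300289010251 4523232492118854090
536933931562978654798296001 25893253447598574322902120
3073679365100040639604854765306251 148225981147280410676109712890150

√430 = [20; 1,2,1,3,1,…,2,1,40, …], period ℓ=14 (even) → k=13
a_0=20:  p_0=20·1+0=20,  q_0=20·0+1=1
a_1=1:  p_1=1·20+1=21,  q_1=1·1+0=1
a_2=2:  p_2=2·21+20=62,  q_2=2·1+1=3
…
a_5=1:  p_5=1·311+83=394,  q_5=1·15+4=19
…
a_8=6:  p_8=6·21794+2675=133439,  q_8=6·1051+129=6435
a_9=1:  p_9=1·133439+21794=155233,  q_9=1·6435+1051=7486
a_10=3:  p_10=3·155233+133439=599138,  q_10=3·7486+6435=28893
a_11=1:  p_11=1·599138+155233=754371,  q_11=1·28893+7486=36379
a_12=2:  p_12=2·754371+599138=2107880,  q_12=2·36379+28893=101651
a_13=1:  p_13=1·2107880+754371=2862251,  q_13=1·101651+36379=138030
(x₁, y₁) = (2862251, 138030);  2862251² − 430·138030² = 1 ✓
(x_2, y_2) = (2862251·2862251 + 430·138030·138030, 2862251·138030 + 138030·2862251) = (16384961574001, 790153011060)
(x_3, y_3) = (2862251·16384961574001 + 430·138030·790153011060, 2862251·790153011060 + 138030·16384961574001) = (93795745300289010251, 4523232492118854090)
(x_4, y_4) = (2862251·93795745300289010251 + 430·138030·4523232492118854090, 2862251·4523232492118854090 + 138030·93795745300289010251) = (536933931562978654798296001, 25893253447598574322902120)
(x_5, y_5) = (2862251·536933931562978654798296001 + 430·138030·25893253447598574322902120, 2862251·25893253447598574322902120 + 138030·536933931562978654798296001) = (3073679365100040639604854765306251, 148225981147280410676109712890150)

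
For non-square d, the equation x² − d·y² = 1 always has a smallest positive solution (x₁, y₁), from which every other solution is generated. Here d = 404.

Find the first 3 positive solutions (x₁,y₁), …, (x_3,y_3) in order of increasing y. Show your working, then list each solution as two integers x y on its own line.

[20; 10,40] for √404; ℓ=2 ⇒ convergent index 1
i=0: a=20 ⇒ p=20, q=1
i=1: a=10 ⇒ p=201, q=10
→ (201, 10).  Check: 201²=40401, 404·10²=40400, difference 1.
n=2: (201,10)∘(201,10) = (201·201+404·10·10, 201·10+10·201) = (80801,4020)
n=3: (80801,4020)∘(201,10) = (201·80801+404·10·4020, 201·4020+10·80801) = (32481801,1616030)

201 10
80801 4020
32481801 1616030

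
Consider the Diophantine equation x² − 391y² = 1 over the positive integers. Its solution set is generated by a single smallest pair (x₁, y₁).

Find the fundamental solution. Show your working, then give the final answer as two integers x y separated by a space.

7338680 371133

d=391: √d = [19; 1,3,2,2,1,…,3,1,38] (ℓ=16, even), read p_15/q_15
a_0=19:  p_0=19·1+0=19,  q_0=19·0+1=1
a_1=1:  p_1=1·19+1=20,  q_1=1·1+0=1
a_2=3:  p_2=3·20+19=79,  q_2=3·1+1=4
a_3=2:  p_3=2·79+20=178,  q_3=2·4+1=9
a_4=2:  p_4=2·178+79=435,  q_4=2·9+4=22
…
a_7=2:  p_7=2·1048+613=2709,  q_7=2·53+31=137
a_8=19:  p_8=19·2709+1048=52519,  q_8=19·137+53=2656
a_9=2:  p_9=2·52519+2709=107747,  q_9=2·2656+137=5449
a_10=1:  p_10=1·107747+52519=160266,  q_10=1·5449+2656=8105
a_11=1:  p_11=1·160266+107747=268013,  q_11=1·8105+5449=13554
a_12=2:  p_12=2·268013+160266=696292,  q_12=2·13554+8105=35213
a_13=2:  p_13=2·696292+268013=1660597,  q_13=2·35213+13554=83980
a_14=3:  p_14=3·1660597+696292=5678083,  q_14=3·83980+35213=287153
a_15=1:  p_15=1·5678083+1660597=7338680,  q_15=1·287153+83980=371133
→ (7338680, 371133).  Check: 7338680²=53856224142400, 391·371133²=53856224142399, difference 1.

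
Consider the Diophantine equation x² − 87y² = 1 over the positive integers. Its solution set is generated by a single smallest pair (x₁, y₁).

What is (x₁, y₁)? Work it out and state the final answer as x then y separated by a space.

28 3

√87 = [9; 3,18, …], period ℓ=2 (even) → k=1
a_0=9:  p_0=9·1+0=9,  q_0=9·0+1=1
a_1=3:  p_1=3·9+1=28,  q_1=3·1+0=3
→ (28, 3).  Check: 28²=784, 87·3²=783, difference 1.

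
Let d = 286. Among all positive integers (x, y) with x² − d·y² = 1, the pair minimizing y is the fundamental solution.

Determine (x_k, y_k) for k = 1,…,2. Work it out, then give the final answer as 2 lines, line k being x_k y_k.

√286 → a₀=16, period (1,10,3,3,2,3,3,10,1,32); ℓ=10 even so k=9
i=0: a=16 ⇒ p=16, q=1
…
i=2: a=10 ⇒ p=186, q=11
i=3: a=3 ⇒ p=575, q=34
i=4: a=3 ⇒ p=1911, q=113
i=5: a=2 ⇒ p=4397, q=260
i=6: a=3 ⇒ p=15102, q=893
i=7: a=3 ⇒ p=49703, q=2939
i=8: a=10 ⇒ p=512132, q=30283
i=9: a=1 ⇒ p=561835, q=33222
(x₁, y₁) = (561835, 33222);  561835² − 286·33222² = 1 ✓
(x_2, y_2) = (561835·561835 + 286·33222·33222, 561835·33222 + 33222·561835) = (631317134449, 37330564740)

561835 33222
631317134449 37330564740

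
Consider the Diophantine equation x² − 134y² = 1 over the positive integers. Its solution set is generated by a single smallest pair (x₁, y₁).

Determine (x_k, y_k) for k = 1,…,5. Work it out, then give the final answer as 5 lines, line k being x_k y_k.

[11; 1,1,2,1,3,…,1,1,22] for √134; ℓ=14 ⇒ convergent index 13
step 0: (11, 1)  from 11·(1,0) + (0,1)
step 1: (12, 1)  from 1·(11,1) + (1,0)
step 2: (23, 2)  from 1·(12,1) + (11,1)
…
step 4: (81, 7)  from 1·(58,5) + (23,2)
step 5: (301, 26)  from 3·(81,7) + (58,5)
step 6: (382, 33)  from 1·(301,26) + (81,7)
step 7: (4121, 356)  from 10·(382,33) + (301,26)
…
step 9: (17630, 1523)  from 3·(4503,389) + (4121,356)
…
step 11: (61896, 5347)  from 2·(22133,1912) + (17630,1523)
step 12: (84029, 7259)  from 1·(61896,5347) + (22133,1912)
step 13: (145925, 12606)  from 1·(84029,7259) + (61896,5347)
fundamental: x₁=145925, y₁=12606  (since 21294105625 − 134·158911236 = 1)
(x_2, y_2) = (145925·145925 + 134·12606·12606, 145925·12606 + 12606·145925) = (42588211249, 3679061100)
(x_3, y_3) = (145925·42588211249 + 134·12606·3679061100, 145925·3679061100 + 12606·42588211249) = (12429369452874725, 1073733982022394)
(x_4, y_4) = (145925·12429369452874725 + 134·12606·1073733982022394, 145925·1073733982022394 + 12606·12429369452874725) = (3627511474778900280001, 313369262649556627800)
(x_5, y_5) = (145925·3627511474778900280001 + 134·12606·313369262649556627800, 145925·313369262649556627800 + 12606·3627511474778900280001) = (1058689223901792677265417125, 91456819303199367841407606)

145925 12606
42588211249 3679061100
12429369452874725 1073733982022394
3627511474778900280001 313369262649556627800
1058689223901792677265417125 91456819303199367841407606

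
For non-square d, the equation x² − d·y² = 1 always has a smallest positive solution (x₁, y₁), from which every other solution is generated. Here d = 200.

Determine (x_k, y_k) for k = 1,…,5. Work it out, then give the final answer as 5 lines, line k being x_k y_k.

√200 = [14; 7,28, …], period ℓ=2 (even) → k=1
k=0  a_k=14  p_k/q_k = 14/1
k=1  a_k=7  p_k/q_k = 99/7
(x₁, y₁) = (99, 7);  99² − 200·7² = 1 ✓
n=2: (99,7)∘(99,7) = (99·99+200·7·7, 99·7+7·99) = (19601,1386)
n=3: (19601,1386)∘(99,7) = (99·19601+200·7·1386, 99·1386+7·19601) = (3880899,274421)
n=4: (3880899,274421)∘(99,7) = (99·3880899+200·7·274421, 99·274421+7·3880899) = (768398401,54333972)
n=5: (768398401,54333972)∘(99,7) = (99·768398401+200·7·54333972, 99·54333972+7·768398401) = (152139002499,10757852035)

99 7
19601 1386
3880899 274421
768398401 54333972
152139002499 10757852035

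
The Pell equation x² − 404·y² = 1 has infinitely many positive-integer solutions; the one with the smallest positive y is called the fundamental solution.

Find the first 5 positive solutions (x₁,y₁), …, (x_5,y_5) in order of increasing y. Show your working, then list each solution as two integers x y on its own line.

201 10
80801 4020
32481801 1616030
13057603201 649640040
5249124005001 261153680050

d=404: √d = [20; 10,40] (ℓ=2, even), read p_1/q_1
i=0: a=20 ⇒ p=20, q=1
i=1: a=10 ⇒ p=201, q=10
(x₁, y₁) = (201, 10);  201² − 404·10² = 1 ✓
n=2: (201,10)∘(201,10) = (201·201+404·10·10, 201·10+10·201) = (80801,4020)
n=3: (80801,4020)∘(201,10) = (201·80801+404·10·4020, 201·4020+10·80801) = (32481801,1616030)
n=4: (32481801,1616030)∘(201,10) = (201·32481801+404·10·1616030, 201·1616030+10·32481801) = (13057603201,649640040)
n=5: (13057603201,649640040)∘(201,10) = (201·13057603201+404·10·649640040, 201·649640040+10·13057603201) = (5249124005001,261153680050)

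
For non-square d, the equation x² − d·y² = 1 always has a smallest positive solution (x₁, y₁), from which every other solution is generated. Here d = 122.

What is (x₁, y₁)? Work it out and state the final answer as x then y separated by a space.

243 22

d=122: √d = [11; 22] (ℓ=1, odd), read p_1/q_1
step 0: (11, 1)  from 11·(1,0) + (0,1)
step 1: (243, 22)  from 22·(11,1) + (1,0)
→ (243, 22).  Check: 243²=59049, 122·22²=59048, difference 1.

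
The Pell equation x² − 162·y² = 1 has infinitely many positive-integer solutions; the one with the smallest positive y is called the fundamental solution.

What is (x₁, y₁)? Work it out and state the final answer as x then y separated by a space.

d=162: √d = [12; 1,2,1,2,12,2,1,2,1,24] (ℓ=10, even), read p_9/q_9
i=0: a=12 ⇒ p=12, q=1
i=1: a=1 ⇒ p=13, q=1
i=2: a=2 ⇒ p=38, q=3
i=3: a=1 ⇒ p=51, q=4
…
i=5: a=12 ⇒ p=1731, q=136
i=6: a=2 ⇒ p=3602, q=283
i=7: a=1 ⇒ p=5333, q=419
i=8: a=2 ⇒ p=14268, q=1121
i=9: a=1 ⇒ p=19601, q=1540
fundamental: x₁=19601, y₁=1540  (since 384199201 − 162·2371600 = 1)

19601 1540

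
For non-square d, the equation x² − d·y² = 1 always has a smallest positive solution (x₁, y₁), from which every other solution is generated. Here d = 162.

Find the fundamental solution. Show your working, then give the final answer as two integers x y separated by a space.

[12; 1,2,1,2,12,2,1,2,1,24] for √162; ℓ=10 ⇒ convergent index 9
a_0=12:  p_0=12·1+0=12,  q_0=12·0+1=1
…
a_6=2:  p_6=2·1731+140=3602,  q_6=2·136+11=283
a_7=1:  p_7=1·3602+1731=5333,  q_7=1·283+136=419
a_8=2:  p_8=2·5333+3602=14268,  q_8=2·419+283=1121
a_9=1:  p_9=1·14268+5333=19601,  q_9=1·1121+419=1540
→ (19601, 1540).  Check: 19601²=384199201, 162·1540²=384199200, difference 1.

19601 1540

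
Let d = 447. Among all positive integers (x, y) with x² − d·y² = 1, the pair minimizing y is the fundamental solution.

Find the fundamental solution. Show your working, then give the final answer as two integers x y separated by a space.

√447 → a₀=21, period (7,42); ℓ=2 even so k=1
a_0=21:  p_0=21·1+0=21,  q_0=21·0+1=1
a_1=7:  p_1=7·21+1=148,  q_1=7·1+0=7
fundamental: x₁=148, y₁=7  (since 21904 − 447·49 = 1)

148 7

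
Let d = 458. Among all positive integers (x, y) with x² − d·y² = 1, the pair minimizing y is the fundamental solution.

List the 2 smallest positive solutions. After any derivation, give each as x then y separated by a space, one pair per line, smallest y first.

√458 → a₀=21, period (2,2,42); ℓ=3 odd so k=5
step 0: (21, 1)  from 21·(1,0) + (0,1)
…
step 2: (107, 5)  from 2·(43,2) + (21,1)
…
step 4: (9181, 429)  from 2·(4537,212) + (107,5)
step 5: (22899, 1070)  from 2·(9181,429) + (4537,212)
fundamental: x₁=22899, y₁=1070  (since 524364201 − 458·1144900 = 1)
(x_2, y_2) = (22899·22899 + 458·1070·1070, 22899·1070 + 1070·22899) = (1048728401, 49003860)

22899 1070
1048728401 49003860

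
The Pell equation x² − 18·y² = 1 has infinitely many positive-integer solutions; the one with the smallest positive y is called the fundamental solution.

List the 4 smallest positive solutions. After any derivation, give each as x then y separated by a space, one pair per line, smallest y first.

[4; 4,8] for √18; ℓ=2 ⇒ convergent index 1
a_0=4:  p_0=4·1+0=4,  q_0=4·0+1=1
a_1=4:  p_1=4·4+1=17,  q_1=4·1+0=4
→ (17, 4).  Check: 17²=289, 18·4²=288, difference 1.
n=2: (17,4)∘(17,4) = (17·17+18·4·4, 17·4+4·17) = (577,136)
n=3: (577,136)∘(17,4) = (17·577+18·4·136, 17·136+4·577) = (19601,4620)
n=4: (19601,4620)∘(17,4) = (17·19601+18·4·4620, 17·4620+4·19601) = (665857,156944)

17 4
577 136
19601 4620
665857 156944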